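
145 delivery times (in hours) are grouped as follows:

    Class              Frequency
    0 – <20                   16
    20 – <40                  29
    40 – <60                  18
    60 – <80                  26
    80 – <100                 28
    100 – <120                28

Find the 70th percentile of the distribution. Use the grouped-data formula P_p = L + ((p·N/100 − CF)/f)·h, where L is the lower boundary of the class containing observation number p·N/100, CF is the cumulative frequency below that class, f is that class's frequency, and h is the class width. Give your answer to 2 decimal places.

88.93

N = 145; target position k = 70/100 · 145 = 101.5.
Cumulative frequencies: 16, 45, 63, 89, 117, 145.
Observation 101.5 falls in the class 80 – <100.
L = 80, CF = 89, f = 28, h = 20.
P70 = 80 + ((101.5 − 89)/28)·20 = 80 + 8.92857 = 88.9286.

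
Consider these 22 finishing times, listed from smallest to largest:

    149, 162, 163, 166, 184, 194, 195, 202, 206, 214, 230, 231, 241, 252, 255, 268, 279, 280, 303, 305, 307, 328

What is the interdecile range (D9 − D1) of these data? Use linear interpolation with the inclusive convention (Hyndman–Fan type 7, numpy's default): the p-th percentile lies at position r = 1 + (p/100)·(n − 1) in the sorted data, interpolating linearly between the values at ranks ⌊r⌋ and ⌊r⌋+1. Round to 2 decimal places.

n = 22.
P10: r = 3.1; ranks 3–4 are 163, 166; interpolating gives 163.3.
P90: r = 19.9; ranks 19–20 are 303, 305; interpolating gives 304.8.
Difference: 304.8 − 163.3 = 141.5.

141.50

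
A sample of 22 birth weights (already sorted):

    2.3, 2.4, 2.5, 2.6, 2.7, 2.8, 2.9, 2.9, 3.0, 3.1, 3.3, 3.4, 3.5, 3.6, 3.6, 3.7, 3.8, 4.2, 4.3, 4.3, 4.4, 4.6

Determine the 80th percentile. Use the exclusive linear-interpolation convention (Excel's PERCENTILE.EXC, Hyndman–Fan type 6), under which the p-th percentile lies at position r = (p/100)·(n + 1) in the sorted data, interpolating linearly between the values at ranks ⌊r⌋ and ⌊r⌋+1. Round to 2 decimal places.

4.24

n = 22.
r = (80/100)·(22 + 1) = 18.4.
Rank 18 is 4.2 and rank 19 is 4.3.
Interpolate: 4.2 + 0.4·(4.3 − 4.2) = 4.2 + 0.4·0.1 = 4.24.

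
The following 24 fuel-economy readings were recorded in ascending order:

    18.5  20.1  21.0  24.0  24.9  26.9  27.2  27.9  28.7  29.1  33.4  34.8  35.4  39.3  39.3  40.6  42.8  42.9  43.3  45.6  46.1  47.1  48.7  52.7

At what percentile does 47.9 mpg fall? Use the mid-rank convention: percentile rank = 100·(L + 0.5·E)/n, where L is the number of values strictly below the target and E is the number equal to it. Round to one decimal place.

91.7

Count below 47.9: L = 22; count equal: E = 0; n = 24.
Percentile rank = 100·(22 + 0.5·0)/24 = 100·22/24 = 91.67.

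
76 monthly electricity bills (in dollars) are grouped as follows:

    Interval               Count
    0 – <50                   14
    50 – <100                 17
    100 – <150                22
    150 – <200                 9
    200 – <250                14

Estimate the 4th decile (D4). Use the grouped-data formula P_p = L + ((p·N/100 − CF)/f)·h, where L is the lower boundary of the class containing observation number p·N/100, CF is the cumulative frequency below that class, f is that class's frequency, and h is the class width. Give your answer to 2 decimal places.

98.24

N = 76; target position k = 40/100 · 76 = 30.4.
Cumulative frequencies: 14, 31, 53, 62, 76.
Observation 30.4 falls in the class 50 – <100.
L = 50, CF = 14, f = 17, h = 50.
P40 = 50 + ((30.4 − 14)/17)·50 = 50 + 48.2353 = 98.2353.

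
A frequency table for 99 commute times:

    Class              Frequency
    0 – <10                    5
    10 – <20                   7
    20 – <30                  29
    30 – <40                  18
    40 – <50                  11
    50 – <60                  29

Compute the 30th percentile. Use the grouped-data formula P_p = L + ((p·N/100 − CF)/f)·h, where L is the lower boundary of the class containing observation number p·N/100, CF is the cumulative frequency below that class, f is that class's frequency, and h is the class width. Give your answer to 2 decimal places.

26.10

N = 99; target position k = 30/100 · 99 = 29.7.
Cumulative frequencies: 5, 12, 41, 59, 70, 99.
Observation 29.7 falls in the class 20 – <30.
L = 20, CF = 12, f = 29, h = 10.
P30 = 20 + ((29.7 − 12)/29)·10 = 20 + 6.10345 = 26.1034.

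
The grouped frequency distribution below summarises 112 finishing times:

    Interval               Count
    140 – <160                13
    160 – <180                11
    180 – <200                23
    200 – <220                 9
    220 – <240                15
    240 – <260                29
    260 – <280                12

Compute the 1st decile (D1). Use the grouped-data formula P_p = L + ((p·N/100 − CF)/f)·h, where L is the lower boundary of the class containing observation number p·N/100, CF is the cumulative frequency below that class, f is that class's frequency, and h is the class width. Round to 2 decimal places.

N = 112; target position k = 10/100 · 112 = 11.2.
Cumulative frequencies: 13, 24, 47, 56, 71, 100, 112.
Observation 11.2 falls in the class 140 – <160.
L = 140, CF = 0, f = 13, h = 20.
P10 = 140 + ((11.2 − 0)/13)·20 = 140 + 17.2308 = 157.231.

157.23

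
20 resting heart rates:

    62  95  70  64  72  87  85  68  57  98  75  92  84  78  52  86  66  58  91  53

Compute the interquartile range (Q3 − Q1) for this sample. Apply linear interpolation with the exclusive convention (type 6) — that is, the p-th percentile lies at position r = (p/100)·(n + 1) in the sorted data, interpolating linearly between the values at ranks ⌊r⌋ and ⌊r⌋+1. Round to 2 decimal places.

24.25

Sorted: 52, 53, 57, 58, 62, 64, 66, 68, 70, 72, 75, 78, 84, 85, 86, 87, 91, 92, 95, 98.
n = 20.
P25: r = 5.25; ranks 5–6 are 62, 64; interpolating gives 62.5.
P75: r = 15.75; ranks 15–16 are 86, 87; interpolating gives 86.75.
Difference: 86.75 − 62.5 = 24.25.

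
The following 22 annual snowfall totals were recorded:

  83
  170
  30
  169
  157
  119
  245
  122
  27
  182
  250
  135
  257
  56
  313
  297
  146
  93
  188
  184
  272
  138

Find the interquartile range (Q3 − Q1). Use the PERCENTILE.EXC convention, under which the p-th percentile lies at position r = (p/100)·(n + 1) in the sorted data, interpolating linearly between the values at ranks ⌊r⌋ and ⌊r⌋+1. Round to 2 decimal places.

Sorted: 27, 30, 56, 83, 93, 119, 122, 135, 138, 146, 157, 169, 170, 182, 184, 188, 245, 250, 257, 272, 297, 313.
n = 22.
P25: r = 5.75; ranks 5–6 are 93, 119; interpolating gives 112.5.
P75: r = 17.25; ranks 17–18 are 245, 250; interpolating gives 246.25.
Difference: 246.25 − 112.5 = 133.75.

133.75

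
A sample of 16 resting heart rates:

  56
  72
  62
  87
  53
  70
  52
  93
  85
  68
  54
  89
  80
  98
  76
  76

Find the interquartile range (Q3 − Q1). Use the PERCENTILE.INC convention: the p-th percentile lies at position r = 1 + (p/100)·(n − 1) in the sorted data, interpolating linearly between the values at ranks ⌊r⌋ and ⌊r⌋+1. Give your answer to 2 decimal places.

25.00

Sorted: 52, 53, 54, 56, 62, 68, 70, 72, 76, 76, 80, 85, 87, 89, 93, 98.
n = 16.
P25: r = 4.75; ranks 4–5 are 56, 62; interpolating gives 60.5.
P75: r = 12.25; ranks 12–13 are 85, 87; interpolating gives 85.5.
Difference: 85.5 − 60.5 = 25.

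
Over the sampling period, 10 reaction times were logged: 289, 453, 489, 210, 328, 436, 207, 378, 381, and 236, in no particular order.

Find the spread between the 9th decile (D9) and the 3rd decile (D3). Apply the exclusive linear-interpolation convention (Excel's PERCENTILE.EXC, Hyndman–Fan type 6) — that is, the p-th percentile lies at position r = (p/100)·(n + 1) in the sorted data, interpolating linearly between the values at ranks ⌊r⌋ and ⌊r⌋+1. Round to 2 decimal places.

Sorted: 207, 210, 236, 289, 328, 378, 381, 436, 453, 489.
n = 10.
P30: r = 3.3; ranks 3–4 are 236, 289; interpolating gives 251.9.
P90: r = 9.9; ranks 9–10 are 453, 489; interpolating gives 485.4.
Difference: 485.4 − 251.9 = 233.5.

233.50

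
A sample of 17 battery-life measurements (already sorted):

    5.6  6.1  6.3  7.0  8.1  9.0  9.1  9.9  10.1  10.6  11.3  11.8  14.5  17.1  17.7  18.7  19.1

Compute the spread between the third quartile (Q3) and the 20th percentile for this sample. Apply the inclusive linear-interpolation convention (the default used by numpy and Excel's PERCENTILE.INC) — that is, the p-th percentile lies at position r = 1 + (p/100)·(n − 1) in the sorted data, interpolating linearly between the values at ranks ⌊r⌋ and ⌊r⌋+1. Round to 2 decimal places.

n = 17.
P20: r = 4.2; ranks 4–5 are 7.0, 8.1; interpolating gives 7.22.
P75: r = 13 (integer) → 14.5.
Difference: 14.5 − 7.22 = 7.28.

7.28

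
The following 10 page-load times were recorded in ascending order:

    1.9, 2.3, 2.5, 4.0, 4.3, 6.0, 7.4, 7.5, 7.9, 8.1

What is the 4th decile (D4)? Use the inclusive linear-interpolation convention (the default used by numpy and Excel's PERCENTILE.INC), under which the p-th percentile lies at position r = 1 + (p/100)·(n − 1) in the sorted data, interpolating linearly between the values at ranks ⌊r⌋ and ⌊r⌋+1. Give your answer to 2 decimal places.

4.18

n = 10.
r = 1 + (40/100)·(10 − 1) = 1 + 3.6 = 4.6.
Rank 4 is 4.0 and rank 5 is 4.3.
Interpolate: 4.0 + 0.6·(4.3 − 4.0) = 4.0 + 0.6·0.3 = 4.18.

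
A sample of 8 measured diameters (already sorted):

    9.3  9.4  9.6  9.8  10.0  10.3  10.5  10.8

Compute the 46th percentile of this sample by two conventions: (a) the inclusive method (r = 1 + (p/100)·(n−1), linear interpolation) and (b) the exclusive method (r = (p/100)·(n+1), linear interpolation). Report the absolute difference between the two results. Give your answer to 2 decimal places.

0.02

n = 8.
(a) r = 4.22; between ranks 4 (9.8) and 5 (10.0): 9.844.
(b) r = 4.14; between ranks 4 (9.8) and 5 (10.0): 9.828.
|9.844 − 9.828| = 0.016.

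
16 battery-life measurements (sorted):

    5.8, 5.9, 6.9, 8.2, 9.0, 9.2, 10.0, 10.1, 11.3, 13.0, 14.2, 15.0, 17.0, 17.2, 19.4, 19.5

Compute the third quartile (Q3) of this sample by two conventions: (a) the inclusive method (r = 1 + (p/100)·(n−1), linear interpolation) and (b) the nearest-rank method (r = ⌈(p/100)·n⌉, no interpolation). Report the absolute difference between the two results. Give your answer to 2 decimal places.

0.50

n = 16.
(a) r = 12.25; between ranks 12 (15.0) and 13 (17.0): 15.5.
(b) the nearest-rank method: rank 12 → 15.
|15.5 − 15| = 0.5.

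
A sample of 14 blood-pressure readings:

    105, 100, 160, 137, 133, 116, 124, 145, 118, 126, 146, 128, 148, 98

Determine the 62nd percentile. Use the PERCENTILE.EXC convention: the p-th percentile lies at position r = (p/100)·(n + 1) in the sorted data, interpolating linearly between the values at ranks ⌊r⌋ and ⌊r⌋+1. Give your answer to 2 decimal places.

134.20

Sorted: 98, 100, 105, 116, 118, 124, 126, 128, 133, 137, 145, 146, 148, 160.
n = 14.
r = (62/100)·(14 + 1) = 9.3.
Rank 9 is 133 and rank 10 is 137.
Interpolate: 133 + 0.3·(137 − 133) = 133 + 0.3·4 = 134.2.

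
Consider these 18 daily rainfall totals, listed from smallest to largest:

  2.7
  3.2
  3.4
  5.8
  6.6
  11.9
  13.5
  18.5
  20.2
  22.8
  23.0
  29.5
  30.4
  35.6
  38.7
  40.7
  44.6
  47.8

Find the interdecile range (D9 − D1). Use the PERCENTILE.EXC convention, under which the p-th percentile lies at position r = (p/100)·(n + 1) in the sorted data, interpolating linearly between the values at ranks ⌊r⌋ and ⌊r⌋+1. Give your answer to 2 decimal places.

n = 18.
P10: r = 1.9; ranks 1–2 are 2.7, 3.2; interpolating gives 3.15.
P90: r = 17.1; ranks 17–18 are 44.6, 47.8; interpolating gives 44.92.
Difference: 44.92 − 3.15 = 41.77.

41.77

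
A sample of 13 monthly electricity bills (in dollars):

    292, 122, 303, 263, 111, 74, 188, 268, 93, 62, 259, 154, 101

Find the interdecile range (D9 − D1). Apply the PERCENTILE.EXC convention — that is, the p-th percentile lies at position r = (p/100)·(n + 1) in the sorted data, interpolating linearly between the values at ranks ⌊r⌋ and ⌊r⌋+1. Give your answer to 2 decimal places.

231.80

Sorted: 62, 74, 93, 101, 111, 122, 154, 188, 259, 263, 268, 292, 303.
n = 13.
P10: r = 1.4; ranks 1–2 are 62, 74; interpolating gives 66.8.
P90: r = 12.6; ranks 12–13 are 292, 303; interpolating gives 298.6.
Difference: 298.6 − 66.8 = 231.8.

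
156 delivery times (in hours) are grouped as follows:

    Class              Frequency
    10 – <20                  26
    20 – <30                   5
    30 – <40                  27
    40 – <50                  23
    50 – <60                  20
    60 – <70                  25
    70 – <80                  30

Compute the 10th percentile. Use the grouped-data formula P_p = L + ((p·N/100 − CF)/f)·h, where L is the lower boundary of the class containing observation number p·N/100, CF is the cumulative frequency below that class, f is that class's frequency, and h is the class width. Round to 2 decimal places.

N = 156; target position k = 10/100 · 156 = 15.6.
Cumulative frequencies: 26, 31, 58, 81, 101, 126, 156.
Observation 15.6 falls in the class 10 – <20.
L = 10, CF = 0, f = 26, h = 10.
P10 = 10 + ((15.6 − 0)/26)·10 = 10 + 6 = 16.

16.00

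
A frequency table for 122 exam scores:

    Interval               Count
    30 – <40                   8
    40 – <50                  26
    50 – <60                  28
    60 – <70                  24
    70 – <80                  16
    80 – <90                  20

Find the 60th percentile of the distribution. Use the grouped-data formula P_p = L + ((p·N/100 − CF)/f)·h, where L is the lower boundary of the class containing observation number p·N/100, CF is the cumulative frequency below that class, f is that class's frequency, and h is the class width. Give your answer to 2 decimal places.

64.67

N = 122; target position k = 60/100 · 122 = 73.2.
Cumulative frequencies: 8, 34, 62, 86, 102, 122.
Observation 73.2 falls in the class 60 – <70.
L = 60, CF = 62, f = 24, h = 10.
P60 = 60 + ((73.2 − 62)/24)·10 = 60 + 4.66667 = 64.6667.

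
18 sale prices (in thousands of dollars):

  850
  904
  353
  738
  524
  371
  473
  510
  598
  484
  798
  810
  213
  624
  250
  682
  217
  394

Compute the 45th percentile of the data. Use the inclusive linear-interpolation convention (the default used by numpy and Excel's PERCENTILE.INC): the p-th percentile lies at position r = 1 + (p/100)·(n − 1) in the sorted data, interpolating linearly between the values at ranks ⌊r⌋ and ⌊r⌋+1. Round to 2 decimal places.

Sorted: 213, 217, 250, 353, 371, 394, 473, 484, 510, 524, 598, 624, 682, 738, 798, 810, 850, 904.
n = 18.
r = 1 + (45/100)·(18 − 1) = 1 + 7.65 = 8.65.
Rank 8 is 484 and rank 9 is 510.
Interpolate: 484 + 0.65·(510 − 484) = 484 + 0.65·26 = 500.9.

500.90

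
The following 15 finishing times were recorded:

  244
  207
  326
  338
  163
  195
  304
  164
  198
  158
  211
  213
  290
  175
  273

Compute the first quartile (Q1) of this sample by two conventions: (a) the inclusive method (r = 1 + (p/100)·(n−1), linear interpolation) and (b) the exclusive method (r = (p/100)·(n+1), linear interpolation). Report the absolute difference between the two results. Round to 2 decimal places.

10.00

Sorted: 158, 163, 164, 175, 195, 198, 207, 211, 213, 244, 273, 290, 304, 326, 338.
n = 15.
(a) r = 4.5; between ranks 4 (175) and 5 (195): 185.
(b) r = 4 → value at rank 4 = 175.
|185 − 175| = 10.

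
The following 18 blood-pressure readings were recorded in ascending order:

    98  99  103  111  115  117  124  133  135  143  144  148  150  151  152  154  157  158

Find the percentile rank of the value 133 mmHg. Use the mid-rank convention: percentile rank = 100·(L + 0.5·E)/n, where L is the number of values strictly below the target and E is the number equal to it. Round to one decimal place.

41.7

Count below 133: L = 7; count equal: E = 1; n = 18.
Percentile rank = 100·(7 + 0.5·1)/18 = 100·7.5/18 = 41.67.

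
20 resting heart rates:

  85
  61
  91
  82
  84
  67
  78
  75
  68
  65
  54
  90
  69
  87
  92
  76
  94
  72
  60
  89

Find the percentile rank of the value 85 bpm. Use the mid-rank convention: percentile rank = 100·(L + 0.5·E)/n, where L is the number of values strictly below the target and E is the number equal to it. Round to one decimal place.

Sorted: 54, 60, 61, 65, 67, 68, 69, 72, 75, 76, 78, 82, 84, 85, 87, 89, 90, 91, 92, 94.
Count below 85: L = 13; count equal: E = 1; n = 20.
Percentile rank = 100·(13 + 0.5·1)/20 = 100·13.5/20 = 67.5.

67.5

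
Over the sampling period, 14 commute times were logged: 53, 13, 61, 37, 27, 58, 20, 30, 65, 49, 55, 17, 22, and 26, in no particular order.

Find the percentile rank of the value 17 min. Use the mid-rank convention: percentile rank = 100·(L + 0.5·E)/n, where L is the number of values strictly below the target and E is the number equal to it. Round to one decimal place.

Sorted: 13, 17, 20, 22, 26, 27, 30, 37, 49, 53, 55, 58, 61, 65.
Count below 17: L = 1; count equal: E = 1; n = 14.
Percentile rank = 100·(1 + 0.5·1)/14 = 100·1.5/14 = 10.71.

10.7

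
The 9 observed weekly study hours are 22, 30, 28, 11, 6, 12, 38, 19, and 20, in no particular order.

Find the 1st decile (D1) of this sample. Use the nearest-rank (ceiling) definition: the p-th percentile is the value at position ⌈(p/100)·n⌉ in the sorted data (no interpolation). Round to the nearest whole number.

6

Sorted: 6, 11, 12, 19, 20, 22, 28, 30, 38.
n = 9.
Position = ⌈10/100 · 9⌉ = ⌈0.9⌉ = 1.
The value at rank 1 is 6.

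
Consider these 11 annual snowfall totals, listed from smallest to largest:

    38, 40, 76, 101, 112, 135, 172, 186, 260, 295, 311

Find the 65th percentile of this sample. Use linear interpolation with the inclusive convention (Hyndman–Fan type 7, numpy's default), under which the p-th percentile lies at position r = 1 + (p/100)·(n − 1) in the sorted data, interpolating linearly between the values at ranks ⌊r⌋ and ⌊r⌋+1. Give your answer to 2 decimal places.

n = 11.
r = 1 + (65/100)·(11 − 1) = 1 + 6.5 = 7.5.
Rank 7 is 172 and rank 8 is 186.
Interpolate: 172 + 0.5·(186 − 172) = 172 + 0.5·14 = 179.

179.00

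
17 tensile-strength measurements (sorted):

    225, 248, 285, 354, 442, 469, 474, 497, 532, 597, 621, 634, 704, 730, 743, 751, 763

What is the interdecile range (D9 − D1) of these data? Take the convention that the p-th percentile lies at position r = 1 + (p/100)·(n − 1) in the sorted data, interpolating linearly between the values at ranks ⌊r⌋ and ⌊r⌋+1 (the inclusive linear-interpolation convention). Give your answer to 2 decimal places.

476.00

n = 17.
P10: r = 2.6; ranks 2–3 are 248, 285; interpolating gives 270.2.
P90: r = 15.4; ranks 15–16 are 743, 751; interpolating gives 746.2.
Difference: 746.2 − 270.2 = 476.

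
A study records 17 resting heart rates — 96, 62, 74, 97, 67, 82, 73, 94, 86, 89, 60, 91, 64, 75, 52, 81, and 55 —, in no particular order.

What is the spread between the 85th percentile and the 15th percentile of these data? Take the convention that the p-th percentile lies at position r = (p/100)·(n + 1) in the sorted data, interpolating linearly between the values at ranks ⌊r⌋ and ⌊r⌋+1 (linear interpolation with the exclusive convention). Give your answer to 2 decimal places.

36.10

Sorted: 52, 55, 60, 62, 64, 67, 73, 74, 75, 81, 82, 86, 89, 91, 94, 96, 97.
n = 17.
P15: r = 2.7; ranks 2–3 are 55, 60; interpolating gives 58.5.
P85: r = 15.3; ranks 15–16 are 94, 96; interpolating gives 94.6.
Difference: 94.6 − 58.5 = 36.1.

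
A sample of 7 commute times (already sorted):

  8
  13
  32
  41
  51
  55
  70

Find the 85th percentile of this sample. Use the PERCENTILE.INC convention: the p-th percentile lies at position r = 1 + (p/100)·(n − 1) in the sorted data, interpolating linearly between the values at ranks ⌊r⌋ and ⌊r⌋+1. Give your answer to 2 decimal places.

56.50

n = 7.
r = 1 + (85/100)·(7 − 1) = 1 + 5.1 = 6.1.
Rank 6 is 55 and rank 7 is 70.
Interpolate: 55 + 0.1·(70 − 55) = 55 + 0.1·15 = 56.5.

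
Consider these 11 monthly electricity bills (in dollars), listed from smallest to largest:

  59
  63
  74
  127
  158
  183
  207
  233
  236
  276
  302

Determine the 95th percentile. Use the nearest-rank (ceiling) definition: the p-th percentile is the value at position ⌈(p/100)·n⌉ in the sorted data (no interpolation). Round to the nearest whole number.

302

n = 11.
Position = ⌈95/100 · 11⌉ = ⌈10.45⌉ = 11.
The value at rank 11 is 302.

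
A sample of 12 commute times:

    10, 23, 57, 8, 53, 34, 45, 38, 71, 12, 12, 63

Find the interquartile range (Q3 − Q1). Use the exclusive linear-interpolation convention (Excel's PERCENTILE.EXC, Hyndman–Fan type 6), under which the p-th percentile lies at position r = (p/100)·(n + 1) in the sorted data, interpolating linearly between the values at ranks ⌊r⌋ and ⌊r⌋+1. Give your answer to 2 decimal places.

Sorted: 8, 10, 12, 12, 23, 34, 38, 45, 53, 57, 63, 71.
n = 12.
P25: r = 3.25; ranks 3–4 are 12, 12; interpolating gives 12.
P75: r = 9.75; ranks 9–10 are 53, 57; interpolating gives 56.
Difference: 56 − 12 = 44.

44.00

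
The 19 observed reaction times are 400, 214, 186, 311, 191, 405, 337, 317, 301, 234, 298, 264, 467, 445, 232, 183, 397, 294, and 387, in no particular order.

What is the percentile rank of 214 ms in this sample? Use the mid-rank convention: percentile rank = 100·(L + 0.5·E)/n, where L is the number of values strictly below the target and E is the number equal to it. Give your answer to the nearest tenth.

Sorted: 183, 186, 191, 214, 232, 234, 264, 294, 298, 301, 311, 317, 337, 387, 397, 400, 405, 445, 467.
Count below 214: L = 3; count equal: E = 1; n = 19.
Percentile rank = 100·(3 + 0.5·1)/19 = 100·3.5/19 = 18.42.

18.4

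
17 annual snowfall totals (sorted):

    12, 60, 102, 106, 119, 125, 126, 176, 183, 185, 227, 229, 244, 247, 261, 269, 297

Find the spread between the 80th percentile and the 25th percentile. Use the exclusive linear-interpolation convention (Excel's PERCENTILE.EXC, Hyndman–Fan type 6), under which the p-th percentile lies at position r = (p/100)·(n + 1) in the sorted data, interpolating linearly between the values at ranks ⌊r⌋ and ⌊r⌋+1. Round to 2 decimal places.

140.10

n = 17.
P25: r = 4.5; ranks 4–5 are 106, 119; interpolating gives 112.5.
P80: r = 14.4; ranks 14–15 are 247, 261; interpolating gives 252.6.
Difference: 252.6 − 112.5 = 140.1.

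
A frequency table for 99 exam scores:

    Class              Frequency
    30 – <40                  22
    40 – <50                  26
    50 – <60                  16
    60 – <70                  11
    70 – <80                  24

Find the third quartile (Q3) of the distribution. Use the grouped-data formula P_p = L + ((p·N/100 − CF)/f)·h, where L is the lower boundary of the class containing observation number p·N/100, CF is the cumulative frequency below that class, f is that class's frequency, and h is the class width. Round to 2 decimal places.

69.32

N = 99; target position k = 75/100 · 99 = 74.25.
Cumulative frequencies: 22, 48, 64, 75, 99.
Observation 74.25 falls in the class 60 – <70.
L = 60, CF = 64, f = 11, h = 10.
P75 = 60 + ((74.25 − 64)/11)·10 = 60 + 9.31818 = 69.3182.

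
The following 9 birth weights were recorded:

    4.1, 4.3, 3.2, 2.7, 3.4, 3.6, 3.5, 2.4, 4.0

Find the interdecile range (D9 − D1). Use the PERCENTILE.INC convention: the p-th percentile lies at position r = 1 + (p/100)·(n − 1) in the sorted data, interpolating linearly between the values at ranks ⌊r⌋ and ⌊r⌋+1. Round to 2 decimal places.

1.50

Sorted: 2.4, 2.7, 3.2, 3.4, 3.5, 3.6, 4.0, 4.1, 4.3.
n = 9.
P10: r = 1.8; ranks 1–2 are 2.4, 2.7; interpolating gives 2.64.
P90: r = 8.2; ranks 8–9 are 4.1, 4.3; interpolating gives 4.14.
Difference: 4.14 − 2.64 = 1.5.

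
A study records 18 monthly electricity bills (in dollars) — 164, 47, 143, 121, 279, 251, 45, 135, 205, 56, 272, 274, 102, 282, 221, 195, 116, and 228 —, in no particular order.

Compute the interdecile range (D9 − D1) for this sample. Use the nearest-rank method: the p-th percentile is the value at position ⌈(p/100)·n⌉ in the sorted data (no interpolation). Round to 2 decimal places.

Sorted: 45, 47, 56, 102, 116, 121, 135, 143, 164, 195, 205, 221, 228, 251, 272, 274, 279, 282.
n = 18.
P10: rank ⌈10/100·18⌉ = 2 → 47.
P90: rank ⌈90/100·18⌉ = 17 → 279.
Difference: 279 − 47 = 232.

232.00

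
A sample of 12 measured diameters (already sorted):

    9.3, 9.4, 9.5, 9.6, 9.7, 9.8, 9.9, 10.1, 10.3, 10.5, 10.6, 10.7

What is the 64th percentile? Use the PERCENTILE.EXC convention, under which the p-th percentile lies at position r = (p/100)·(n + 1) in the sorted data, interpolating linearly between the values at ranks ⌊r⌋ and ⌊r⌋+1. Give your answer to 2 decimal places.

n = 12.
r = (64/100)·(12 + 1) = 8.32.
Rank 8 is 10.1 and rank 9 is 10.3.
Interpolate: 10.1 + 0.32·(10.3 − 10.1) = 10.1 + 0.32·0.2 = 10.164.

10.16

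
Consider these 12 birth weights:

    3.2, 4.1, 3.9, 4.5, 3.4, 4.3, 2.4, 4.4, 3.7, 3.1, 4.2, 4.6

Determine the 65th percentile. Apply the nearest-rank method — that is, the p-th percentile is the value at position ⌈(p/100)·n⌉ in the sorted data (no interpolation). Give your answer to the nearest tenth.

4.2

Sorted: 2.4, 3.1, 3.2, 3.4, 3.7, 3.9, 4.1, 4.2, 4.3, 4.4, 4.5, 4.6.
n = 12.
Position = ⌈65/100 · 12⌉ = ⌈7.8⌉ = 8.
The value at rank 8 is 4.2.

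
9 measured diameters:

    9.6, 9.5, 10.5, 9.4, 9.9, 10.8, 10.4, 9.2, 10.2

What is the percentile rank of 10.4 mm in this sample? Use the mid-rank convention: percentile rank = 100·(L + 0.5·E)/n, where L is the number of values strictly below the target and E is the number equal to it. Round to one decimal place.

72.2

Sorted: 9.2, 9.4, 9.5, 9.6, 9.9, 10.2, 10.4, 10.5, 10.8.
Count below 10.4: L = 6; count equal: E = 1; n = 9.
Percentile rank = 100·(6 + 0.5·1)/9 = 100·6.5/9 = 72.22.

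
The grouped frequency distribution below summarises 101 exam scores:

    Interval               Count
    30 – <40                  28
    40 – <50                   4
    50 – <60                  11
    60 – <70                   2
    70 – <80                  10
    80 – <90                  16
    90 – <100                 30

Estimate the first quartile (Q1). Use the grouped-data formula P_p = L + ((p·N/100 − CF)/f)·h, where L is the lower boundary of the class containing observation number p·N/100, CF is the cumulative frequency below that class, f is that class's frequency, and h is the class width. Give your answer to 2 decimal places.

39.02

N = 101; target position k = 25/100 · 101 = 25.25.
Cumulative frequencies: 28, 32, 43, 45, 55, 71, 101.
Observation 25.25 falls in the class 30 – <40.
L = 30, CF = 0, f = 28, h = 10.
P25 = 30 + ((25.25 − 0)/28)·10 = 30 + 9.01786 = 39.0179.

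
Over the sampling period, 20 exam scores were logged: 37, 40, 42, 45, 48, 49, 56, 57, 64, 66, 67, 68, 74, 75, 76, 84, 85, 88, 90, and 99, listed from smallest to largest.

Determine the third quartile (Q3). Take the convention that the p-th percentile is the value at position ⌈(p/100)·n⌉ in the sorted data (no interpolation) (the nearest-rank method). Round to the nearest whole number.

76

n = 20.
Position = ⌈75/100 · 20⌉ = ⌈15⌉ = 15.
The value at rank 15 is 76.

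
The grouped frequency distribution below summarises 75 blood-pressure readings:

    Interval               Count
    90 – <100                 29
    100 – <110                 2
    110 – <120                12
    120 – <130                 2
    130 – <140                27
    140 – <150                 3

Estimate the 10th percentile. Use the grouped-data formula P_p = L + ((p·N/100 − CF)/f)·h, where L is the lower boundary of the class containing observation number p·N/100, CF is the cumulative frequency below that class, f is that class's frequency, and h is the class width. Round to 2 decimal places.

92.59

N = 75; target position k = 10/100 · 75 = 7.5.
Cumulative frequencies: 29, 31, 43, 45, 72, 75.
Observation 7.5 falls in the class 90 – <100.
L = 90, CF = 0, f = 29, h = 10.
P10 = 90 + ((7.5 − 0)/29)·10 = 90 + 2.58621 = 92.5862.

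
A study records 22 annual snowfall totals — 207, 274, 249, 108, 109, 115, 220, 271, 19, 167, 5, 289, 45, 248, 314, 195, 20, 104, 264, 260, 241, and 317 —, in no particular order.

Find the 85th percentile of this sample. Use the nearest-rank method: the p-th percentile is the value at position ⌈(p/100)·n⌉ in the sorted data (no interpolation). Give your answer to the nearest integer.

Sorted: 5, 19, 20, 45, 104, 108, 109, 115, 167, 195, 207, 220, 241, 248, 249, 260, 264, 271, 274, 289, 314, 317.
n = 22.
Position = ⌈85/100 · 22⌉ = ⌈18.7⌉ = 19.
The value at rank 19 is 274.

274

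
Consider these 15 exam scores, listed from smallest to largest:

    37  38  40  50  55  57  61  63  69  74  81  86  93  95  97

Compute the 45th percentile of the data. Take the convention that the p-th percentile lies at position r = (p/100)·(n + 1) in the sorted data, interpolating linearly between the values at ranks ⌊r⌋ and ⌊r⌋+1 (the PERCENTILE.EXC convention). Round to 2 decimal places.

n = 15.
r = (45/100)·(15 + 1) = 7.2.
Rank 7 is 61 and rank 8 is 63.
Interpolate: 61 + 0.2·(63 − 61) = 61 + 0.2·2 = 61.4.

61.40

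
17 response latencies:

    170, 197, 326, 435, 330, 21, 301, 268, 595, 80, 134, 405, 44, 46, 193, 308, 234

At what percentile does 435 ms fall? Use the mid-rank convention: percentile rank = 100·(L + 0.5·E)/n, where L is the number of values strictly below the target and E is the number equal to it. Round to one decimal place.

91.2

Sorted: 21, 44, 46, 80, 134, 170, 193, 197, 234, 268, 301, 308, 326, 330, 405, 435, 595.
Count below 435: L = 15; count equal: E = 1; n = 17.
Percentile rank = 100·(15 + 0.5·1)/17 = 100·15.5/17 = 91.18.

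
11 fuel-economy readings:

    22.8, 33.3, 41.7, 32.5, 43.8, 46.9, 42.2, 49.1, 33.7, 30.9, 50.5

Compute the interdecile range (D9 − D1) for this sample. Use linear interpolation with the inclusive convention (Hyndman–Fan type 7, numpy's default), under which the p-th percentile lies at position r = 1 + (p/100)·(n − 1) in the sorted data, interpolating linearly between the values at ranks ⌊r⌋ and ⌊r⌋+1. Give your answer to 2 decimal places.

18.20

Sorted: 22.8, 30.9, 32.5, 33.3, 33.7, 41.7, 42.2, 43.8, 46.9, 49.1, 50.5.
n = 11.
P10: r = 2 (integer) → 30.9.
P90: r = 10 (integer) → 49.1.
Difference: 49.1 − 30.9 = 18.2.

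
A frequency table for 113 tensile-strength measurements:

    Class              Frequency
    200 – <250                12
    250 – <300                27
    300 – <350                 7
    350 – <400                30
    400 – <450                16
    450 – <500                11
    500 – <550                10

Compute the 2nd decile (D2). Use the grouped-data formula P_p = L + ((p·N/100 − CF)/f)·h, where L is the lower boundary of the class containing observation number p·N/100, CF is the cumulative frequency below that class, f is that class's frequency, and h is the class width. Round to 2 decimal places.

269.63

N = 113; target position k = 20/100 · 113 = 22.6.
Cumulative frequencies: 12, 39, 46, 76, 92, 103, 113.
Observation 22.6 falls in the class 250 – <300.
L = 250, CF = 12, f = 27, h = 50.
P20 = 250 + ((22.6 − 12)/27)·50 = 250 + 19.6296 = 269.63.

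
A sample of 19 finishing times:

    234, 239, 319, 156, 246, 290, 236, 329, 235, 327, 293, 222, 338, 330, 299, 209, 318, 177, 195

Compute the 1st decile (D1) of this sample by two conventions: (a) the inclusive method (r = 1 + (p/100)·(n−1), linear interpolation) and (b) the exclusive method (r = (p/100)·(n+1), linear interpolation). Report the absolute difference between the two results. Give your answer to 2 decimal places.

14.40

Sorted: 156, 177, 195, 209, 222, 234, 235, 236, 239, 246, 290, 293, 299, 318, 319, 327, 329, 330, 338.
n = 19.
(a) r = 2.8; between ranks 2 (177) and 3 (195): 191.4.
(b) r = 2 → value at rank 2 = 177.
|191.4 − 177| = 14.4.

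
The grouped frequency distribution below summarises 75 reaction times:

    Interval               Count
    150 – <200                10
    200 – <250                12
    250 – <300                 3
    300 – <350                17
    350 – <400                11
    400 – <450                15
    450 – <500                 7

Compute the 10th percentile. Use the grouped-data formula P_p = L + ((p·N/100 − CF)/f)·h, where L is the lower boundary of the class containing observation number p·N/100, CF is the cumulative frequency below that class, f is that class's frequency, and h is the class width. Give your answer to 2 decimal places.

187.50

N = 75; target position k = 10/100 · 75 = 7.5.
Cumulative frequencies: 10, 22, 25, 42, 53, 68, 75.
Observation 7.5 falls in the class 150 – <200.
L = 150, CF = 0, f = 10, h = 50.
P10 = 150 + ((7.5 − 0)/10)·50 = 150 + 37.5 = 187.5.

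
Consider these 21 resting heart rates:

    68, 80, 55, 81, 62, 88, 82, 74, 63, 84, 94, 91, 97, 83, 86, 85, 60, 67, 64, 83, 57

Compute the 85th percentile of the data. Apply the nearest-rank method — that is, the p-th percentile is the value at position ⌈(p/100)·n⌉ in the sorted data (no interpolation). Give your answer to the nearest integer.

Sorted: 55, 57, 60, 62, 63, 64, 67, 68, 74, 80, 81, 82, 83, 83, 84, 85, 86, 88, 91, 94, 97.
n = 21.
Position = ⌈85/100 · 21⌉ = ⌈17.85⌉ = 18.
The value at rank 18 is 88.

88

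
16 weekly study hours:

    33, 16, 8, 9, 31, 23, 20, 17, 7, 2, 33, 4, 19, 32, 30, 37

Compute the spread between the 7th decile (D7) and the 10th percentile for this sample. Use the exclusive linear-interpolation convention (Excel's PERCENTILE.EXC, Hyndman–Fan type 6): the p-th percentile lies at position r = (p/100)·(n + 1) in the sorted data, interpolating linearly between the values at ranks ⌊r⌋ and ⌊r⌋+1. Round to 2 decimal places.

27.50

Sorted: 2, 4, 7, 8, 9, 16, 17, 19, 20, 23, 30, 31, 32, 33, 33, 37.
n = 16.
P10: r = 1.7; ranks 1–2 are 2, 4; interpolating gives 3.4.
P70: r = 11.9; ranks 11–12 are 30, 31; interpolating gives 30.9.
Difference: 30.9 − 3.4 = 27.5.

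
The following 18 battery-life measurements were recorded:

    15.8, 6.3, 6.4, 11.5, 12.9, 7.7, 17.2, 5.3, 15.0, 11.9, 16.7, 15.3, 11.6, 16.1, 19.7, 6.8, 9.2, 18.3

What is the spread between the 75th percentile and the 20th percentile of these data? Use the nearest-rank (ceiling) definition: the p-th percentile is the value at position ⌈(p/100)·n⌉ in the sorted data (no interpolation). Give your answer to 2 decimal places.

9.30

Sorted: 5.3, 6.3, 6.4, 6.8, 7.7, 9.2, 11.5, 11.6, 11.9, 12.9, 15.0, 15.3, 15.8, 16.1, 16.7, 17.2, 18.3, 19.7.
n = 18.
P20: rank ⌈20/100·18⌉ = 4 → 6.8.
P75: rank ⌈75/100·18⌉ = 14 → 16.1.
Difference: 16.1 − 6.8 = 9.3.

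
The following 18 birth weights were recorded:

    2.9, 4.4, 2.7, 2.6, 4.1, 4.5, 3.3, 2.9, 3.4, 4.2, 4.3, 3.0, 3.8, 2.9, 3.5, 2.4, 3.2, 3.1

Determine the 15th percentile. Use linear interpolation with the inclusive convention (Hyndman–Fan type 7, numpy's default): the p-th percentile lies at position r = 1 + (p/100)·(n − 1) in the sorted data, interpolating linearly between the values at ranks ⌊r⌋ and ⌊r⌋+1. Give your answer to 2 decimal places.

Sorted: 2.4, 2.6, 2.7, 2.9, 2.9, 2.9, 3.0, 3.1, 3.2, 3.3, 3.4, 3.5, 3.8, 4.1, 4.2, 4.3, 4.4, 4.5.
n = 18.
r = 1 + (15/100)·(18 − 1) = 1 + 2.55 = 3.55.
Rank 3 is 2.7 and rank 4 is 2.9.
Interpolate: 2.7 + 0.55·(2.9 − 2.7) = 2.7 + 0.55·0.2 = 2.81.

2.81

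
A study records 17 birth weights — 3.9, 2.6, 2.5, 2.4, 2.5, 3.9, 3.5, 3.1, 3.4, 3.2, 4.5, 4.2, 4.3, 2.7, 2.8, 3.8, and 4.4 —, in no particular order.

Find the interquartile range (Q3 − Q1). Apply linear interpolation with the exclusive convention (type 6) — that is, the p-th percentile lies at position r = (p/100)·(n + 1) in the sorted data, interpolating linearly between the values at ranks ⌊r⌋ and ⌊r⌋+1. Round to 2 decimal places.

Sorted: 2.4, 2.5, 2.5, 2.6, 2.7, 2.8, 3.1, 3.2, 3.4, 3.5, 3.8, 3.9, 3.9, 4.2, 4.3, 4.4, 4.5.
n = 17.
P25: r = 4.5; ranks 4–5 are 2.6, 2.7; interpolating gives 2.65.
P75: r = 13.5; ranks 13–14 are 3.9, 4.2; interpolating gives 4.05.
Difference: 4.05 − 2.65 = 1.4.

1.40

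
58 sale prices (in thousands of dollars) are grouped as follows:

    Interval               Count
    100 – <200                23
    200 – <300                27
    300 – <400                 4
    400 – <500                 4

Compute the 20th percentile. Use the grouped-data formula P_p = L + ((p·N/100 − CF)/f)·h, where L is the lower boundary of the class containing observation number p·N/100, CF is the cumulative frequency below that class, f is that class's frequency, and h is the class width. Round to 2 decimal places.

N = 58; target position k = 20/100 · 58 = 11.6.
Cumulative frequencies: 23, 50, 54, 58.
Observation 11.6 falls in the class 100 – <200.
L = 100, CF = 0, f = 23, h = 100.
P20 = 100 + ((11.6 − 0)/23)·100 = 100 + 50.4348 = 150.435.

150.43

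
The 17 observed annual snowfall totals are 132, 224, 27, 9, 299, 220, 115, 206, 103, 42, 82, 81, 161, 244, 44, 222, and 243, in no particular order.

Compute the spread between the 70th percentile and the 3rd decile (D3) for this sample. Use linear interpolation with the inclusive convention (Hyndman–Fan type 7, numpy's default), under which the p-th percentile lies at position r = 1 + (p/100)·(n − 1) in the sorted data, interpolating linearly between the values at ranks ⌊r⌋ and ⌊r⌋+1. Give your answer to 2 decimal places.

Sorted: 9, 27, 42, 44, 81, 82, 103, 115, 132, 161, 206, 220, 222, 224, 243, 244, 299.
n = 17.
P30: r = 5.8; ranks 5–6 are 81, 82; interpolating gives 81.8.
P70: r = 12.2; ranks 12–13 are 220, 222; interpolating gives 220.4.
Difference: 220.4 − 81.8 = 138.6.

138.60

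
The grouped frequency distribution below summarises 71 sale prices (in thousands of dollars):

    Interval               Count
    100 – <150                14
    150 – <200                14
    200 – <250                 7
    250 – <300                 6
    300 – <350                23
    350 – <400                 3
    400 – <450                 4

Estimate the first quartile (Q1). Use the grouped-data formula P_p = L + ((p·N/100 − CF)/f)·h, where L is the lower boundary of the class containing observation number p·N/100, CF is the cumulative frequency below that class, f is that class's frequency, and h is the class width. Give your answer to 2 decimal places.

163.39

N = 71; target position k = 25/100 · 71 = 17.75.
Cumulative frequencies: 14, 28, 35, 41, 64, 67, 71.
Observation 17.75 falls in the class 150 – <200.
L = 150, CF = 14, f = 14, h = 50.
P25 = 150 + ((17.75 − 14)/14)·50 = 150 + 13.3929 = 163.393.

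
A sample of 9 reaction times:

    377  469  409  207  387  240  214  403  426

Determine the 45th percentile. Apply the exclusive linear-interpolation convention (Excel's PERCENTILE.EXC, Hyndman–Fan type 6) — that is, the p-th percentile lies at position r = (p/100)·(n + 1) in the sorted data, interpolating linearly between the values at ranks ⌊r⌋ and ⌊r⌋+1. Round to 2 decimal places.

382.00

Sorted: 207, 214, 240, 377, 387, 403, 409, 426, 469.
n = 9.
r = (45/100)·(9 + 1) = 4.5.
Rank 4 is 377 and rank 5 is 387.
Interpolate: 377 + 0.5·(387 − 377) = 377 + 0.5·10 = 382.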